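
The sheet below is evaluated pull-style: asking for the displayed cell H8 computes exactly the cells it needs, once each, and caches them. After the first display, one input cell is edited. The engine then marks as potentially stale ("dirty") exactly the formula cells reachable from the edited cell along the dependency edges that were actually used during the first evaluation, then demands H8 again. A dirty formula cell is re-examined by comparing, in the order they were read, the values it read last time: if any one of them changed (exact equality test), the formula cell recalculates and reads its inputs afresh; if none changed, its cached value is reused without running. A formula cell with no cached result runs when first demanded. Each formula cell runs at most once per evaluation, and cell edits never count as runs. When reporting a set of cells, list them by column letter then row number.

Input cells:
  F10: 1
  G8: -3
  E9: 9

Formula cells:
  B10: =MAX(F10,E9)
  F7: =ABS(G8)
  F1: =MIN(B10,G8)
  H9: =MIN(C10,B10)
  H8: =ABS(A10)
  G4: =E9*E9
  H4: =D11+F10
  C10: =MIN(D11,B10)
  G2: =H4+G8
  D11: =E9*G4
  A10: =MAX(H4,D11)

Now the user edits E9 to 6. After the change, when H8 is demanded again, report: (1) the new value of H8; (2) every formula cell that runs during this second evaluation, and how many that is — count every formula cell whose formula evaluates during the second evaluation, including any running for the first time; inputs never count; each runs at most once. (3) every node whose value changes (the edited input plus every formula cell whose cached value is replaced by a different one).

First demand of the output computes:
  G4 = 9 * 9 = 81
  D11 = 9 * 81 = 729
  H4 = 729 + 1 = 730
  A10 = MAX(730, 729) = 730
  H8 = ABS(730) = 730

After the edit, cleaning proceeds:
  G4: a read changed (E9 9->6; E9 9->6) — executes, giving 36.
  D11: a read changed (E9 9->6; G4 81->36) — executes, giving 216.
  H4: a read changed (D11 729->216) — executes, giving 217.
  A10: a read changed (H4 730->217; D11 729->216) — executes, giving 217.
  H8: a read changed (A10 730->217) — executes, giving 217.

Demanding H8 again yields 217.
5 formula cells run: A10, D11, G4, H4, H8.
The nodes whose values change: A10, D11, E9, G4, H4, H8.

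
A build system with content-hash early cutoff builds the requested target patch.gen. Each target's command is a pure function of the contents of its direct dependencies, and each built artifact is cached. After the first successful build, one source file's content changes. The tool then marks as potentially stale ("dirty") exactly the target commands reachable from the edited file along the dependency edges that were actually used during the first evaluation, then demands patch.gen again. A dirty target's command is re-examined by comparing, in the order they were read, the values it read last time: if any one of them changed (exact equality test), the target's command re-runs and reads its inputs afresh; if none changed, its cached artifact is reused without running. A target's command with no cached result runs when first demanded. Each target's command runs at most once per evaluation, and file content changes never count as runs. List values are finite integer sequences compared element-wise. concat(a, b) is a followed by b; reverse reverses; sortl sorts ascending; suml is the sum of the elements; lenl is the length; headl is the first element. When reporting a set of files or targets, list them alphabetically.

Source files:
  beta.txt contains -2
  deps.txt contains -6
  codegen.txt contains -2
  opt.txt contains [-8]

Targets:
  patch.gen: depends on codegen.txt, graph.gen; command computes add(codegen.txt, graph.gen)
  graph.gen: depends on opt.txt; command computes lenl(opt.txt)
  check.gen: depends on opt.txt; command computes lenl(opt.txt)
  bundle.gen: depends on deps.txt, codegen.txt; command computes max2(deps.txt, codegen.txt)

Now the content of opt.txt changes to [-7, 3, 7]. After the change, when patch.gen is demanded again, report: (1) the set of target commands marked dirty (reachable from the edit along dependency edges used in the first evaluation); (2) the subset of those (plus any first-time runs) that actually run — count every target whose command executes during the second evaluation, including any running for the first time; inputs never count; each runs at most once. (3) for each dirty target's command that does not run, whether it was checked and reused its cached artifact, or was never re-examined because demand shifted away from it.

Marked dirty: graph.gen, patch.gen.
Target commands that run: graph.gen, patch.gen — 2 in total.
Every dirty target's command ran.

First evaluation (everything demanded from the output):
  graph.gen = lenl([-8]) = 1
  patch.gen = add(-2, 1) = -1

Propagation after the edit:
  graph.gen: runs — opt.txt [-8]->[-7, 3, 7]; result 3.
  patch.gen: runs — graph.gen 1->3; result 1.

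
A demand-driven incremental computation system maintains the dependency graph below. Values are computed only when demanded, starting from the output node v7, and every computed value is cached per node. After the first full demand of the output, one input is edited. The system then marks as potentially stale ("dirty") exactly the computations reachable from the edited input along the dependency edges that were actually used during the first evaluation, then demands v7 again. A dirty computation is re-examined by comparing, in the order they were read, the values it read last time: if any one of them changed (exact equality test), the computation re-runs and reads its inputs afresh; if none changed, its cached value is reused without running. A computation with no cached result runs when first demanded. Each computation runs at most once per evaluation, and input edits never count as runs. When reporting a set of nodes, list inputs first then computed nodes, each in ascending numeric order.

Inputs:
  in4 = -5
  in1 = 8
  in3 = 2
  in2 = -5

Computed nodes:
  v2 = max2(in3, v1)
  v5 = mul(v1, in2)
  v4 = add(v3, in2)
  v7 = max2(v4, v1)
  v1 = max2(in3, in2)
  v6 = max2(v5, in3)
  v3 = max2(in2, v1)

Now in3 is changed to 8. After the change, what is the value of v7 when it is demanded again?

New value of v7: 8.

First evaluation (everything demanded from the output):
  v1 = max2(2, -5) = 2
  v3 = max2(-5, 2) = 2
  v4 = add(2, -5) = -3
  v7 = max2(-3, 2) = 2

Propagation after the edit:
  v1: runs — in3 2->8; result 8.
  v3: runs — v1 2->8; result 8.
  v4: runs — v3 2->8; result 3.
  v7: runs — v4 -3->3; v1 2->8; result 8.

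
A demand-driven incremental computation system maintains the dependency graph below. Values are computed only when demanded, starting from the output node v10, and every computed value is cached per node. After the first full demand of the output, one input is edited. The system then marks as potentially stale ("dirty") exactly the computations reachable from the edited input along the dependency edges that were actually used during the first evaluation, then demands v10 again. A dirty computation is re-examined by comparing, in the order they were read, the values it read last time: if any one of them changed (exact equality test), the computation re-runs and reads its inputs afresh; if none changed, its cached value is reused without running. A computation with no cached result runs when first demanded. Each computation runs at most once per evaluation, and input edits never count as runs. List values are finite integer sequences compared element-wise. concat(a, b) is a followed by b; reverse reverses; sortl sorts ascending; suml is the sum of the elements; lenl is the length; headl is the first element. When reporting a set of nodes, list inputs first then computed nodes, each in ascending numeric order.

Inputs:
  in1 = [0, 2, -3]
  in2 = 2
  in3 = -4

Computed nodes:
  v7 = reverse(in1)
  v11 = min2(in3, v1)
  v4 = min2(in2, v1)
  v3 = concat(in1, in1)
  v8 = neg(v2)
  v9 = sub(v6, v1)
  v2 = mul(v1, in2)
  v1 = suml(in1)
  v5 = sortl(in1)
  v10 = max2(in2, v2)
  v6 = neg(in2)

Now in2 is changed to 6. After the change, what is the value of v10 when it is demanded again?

First evaluation (everything demanded from the output):
  v1 = suml([0, 2, -3]) = -1
  v2 = mul(-1, 2) = -2
  v10 = max2(2, -2) = 2

Propagation after the edit:
  v2: runs — in2 2->6; result -6.
  v10: runs — in2 2->6; v2 -2->-6; result 6.

New value of v10: 6.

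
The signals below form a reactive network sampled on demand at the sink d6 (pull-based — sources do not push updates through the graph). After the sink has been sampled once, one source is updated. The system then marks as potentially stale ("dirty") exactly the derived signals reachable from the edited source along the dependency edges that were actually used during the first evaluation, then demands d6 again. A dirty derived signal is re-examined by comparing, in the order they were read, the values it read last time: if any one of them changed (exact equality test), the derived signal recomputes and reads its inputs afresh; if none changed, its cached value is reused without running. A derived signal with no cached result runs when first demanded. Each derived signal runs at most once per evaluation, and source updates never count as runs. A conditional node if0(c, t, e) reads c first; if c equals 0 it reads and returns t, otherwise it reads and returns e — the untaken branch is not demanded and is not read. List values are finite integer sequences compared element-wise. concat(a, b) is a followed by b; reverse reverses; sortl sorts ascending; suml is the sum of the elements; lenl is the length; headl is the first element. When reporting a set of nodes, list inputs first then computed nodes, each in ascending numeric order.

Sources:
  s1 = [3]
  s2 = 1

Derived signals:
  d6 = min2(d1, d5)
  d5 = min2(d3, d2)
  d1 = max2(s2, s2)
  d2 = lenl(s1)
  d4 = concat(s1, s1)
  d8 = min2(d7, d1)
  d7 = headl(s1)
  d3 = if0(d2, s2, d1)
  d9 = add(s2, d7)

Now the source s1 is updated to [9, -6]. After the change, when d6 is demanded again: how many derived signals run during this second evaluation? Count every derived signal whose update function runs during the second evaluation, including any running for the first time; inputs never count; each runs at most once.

Run set: d2, d3, d5 (3 run).
The important point: at d6 every value read last time is unchanged, so the dirty flag clears without a run.

Initial pass — values computed on the first demand:
  d1 = max2(1, 1) = 1
  d2 = lenl([3]) = 1
  d3 = if0(d2=1 -> else branch d1) = 1
  d5 = min2(1, 1) = 1
  d6 = min2(1, 1) = 1

Second demand — change propagation:
  d2: re-runs because s1 [3]->[9, -6]; new result 2.
  d3: re-runs because d2 1->2; new result 1 (unchanged).
  d5: re-runs because d2 1->2; new result 1 (unchanged).
  d6: re-examined; everything it read last time is the same (d1 unchanged, d5 unchanged) — cache 1 kept, no run.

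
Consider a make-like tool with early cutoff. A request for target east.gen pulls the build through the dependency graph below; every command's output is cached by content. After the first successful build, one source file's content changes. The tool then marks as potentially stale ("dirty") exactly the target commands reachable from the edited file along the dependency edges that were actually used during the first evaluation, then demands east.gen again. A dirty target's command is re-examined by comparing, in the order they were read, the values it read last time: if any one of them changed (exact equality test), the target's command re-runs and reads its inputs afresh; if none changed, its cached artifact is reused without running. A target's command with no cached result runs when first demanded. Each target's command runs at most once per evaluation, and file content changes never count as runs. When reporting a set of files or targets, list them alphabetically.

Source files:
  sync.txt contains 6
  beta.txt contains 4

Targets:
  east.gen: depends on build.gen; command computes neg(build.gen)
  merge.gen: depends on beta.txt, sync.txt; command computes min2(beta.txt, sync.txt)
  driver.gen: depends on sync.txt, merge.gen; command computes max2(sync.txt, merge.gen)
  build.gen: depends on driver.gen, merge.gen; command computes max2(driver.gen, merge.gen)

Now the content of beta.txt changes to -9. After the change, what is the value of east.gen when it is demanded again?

First demand of the output computes:
  merge.gen = min2(4, 6) = 4
  driver.gen = max2(6, 4) = 6
  build.gen = max2(6, 4) = 6
  east.gen = neg(6) = -6

After the edit, cleaning proceeds:
  merge.gen: a read changed (beta.txt 4->-9) — executes, giving -9.
  driver.gen: a read changed (merge.gen 4->-9) — executes, giving 6 — identical to its old value.
  build.gen: a read changed (merge.gen 4->-9) — executes, giving 6 — identical to its old value.
  east.gen: dirty, but its reads are unchanged (build.gen unchanged); cached -6 stands.

Note where the cutoff bites: east.gen is checked, finds nothing changed, and keeps its cache.

Demanding east.gen again yields -6.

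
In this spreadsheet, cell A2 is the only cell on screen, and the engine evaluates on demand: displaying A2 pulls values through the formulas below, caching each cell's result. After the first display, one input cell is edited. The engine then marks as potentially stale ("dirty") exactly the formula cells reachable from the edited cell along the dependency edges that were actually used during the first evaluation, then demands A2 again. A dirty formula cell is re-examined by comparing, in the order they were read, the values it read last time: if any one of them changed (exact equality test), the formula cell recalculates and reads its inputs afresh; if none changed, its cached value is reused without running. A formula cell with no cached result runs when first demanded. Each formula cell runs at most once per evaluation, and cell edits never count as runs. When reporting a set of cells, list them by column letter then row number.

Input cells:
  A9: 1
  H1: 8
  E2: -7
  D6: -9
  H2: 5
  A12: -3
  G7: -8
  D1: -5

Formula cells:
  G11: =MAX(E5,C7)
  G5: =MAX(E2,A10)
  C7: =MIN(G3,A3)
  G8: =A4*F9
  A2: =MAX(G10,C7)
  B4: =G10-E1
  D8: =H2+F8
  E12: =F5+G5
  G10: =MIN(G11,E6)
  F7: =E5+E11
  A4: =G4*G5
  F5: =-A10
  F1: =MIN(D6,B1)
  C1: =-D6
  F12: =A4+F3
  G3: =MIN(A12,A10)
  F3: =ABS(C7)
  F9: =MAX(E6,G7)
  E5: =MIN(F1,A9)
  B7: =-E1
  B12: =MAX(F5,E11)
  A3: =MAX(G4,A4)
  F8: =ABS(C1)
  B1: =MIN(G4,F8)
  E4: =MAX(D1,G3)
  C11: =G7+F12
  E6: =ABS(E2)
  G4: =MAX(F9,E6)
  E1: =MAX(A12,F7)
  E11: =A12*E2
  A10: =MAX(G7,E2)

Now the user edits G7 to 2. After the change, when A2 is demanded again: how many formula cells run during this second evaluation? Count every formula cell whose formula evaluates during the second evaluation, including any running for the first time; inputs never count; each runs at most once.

Run set: A2, A3, A4, A10, C7, F9, G3, G5, G10, G11 (10 run).
The important point: at G4 every value read last time is unchanged, so the dirty flag clears without a run.

Initial pass — values computed on the first demand:
  A10 = MAX(-8, -7) = -7
  C1 = -(-9) = 9
  E6 = ABS(-7) = 7
  F8 = ABS(9) = 9
  F9 = MAX(7, -8) = 7
  G3 = MIN(-3, -7) = -7
  G4 = MAX(7, 7) = 7
  B1 = MIN(7, 9) = 7
  F1 = MIN(-9, 7) = -9
  E5 = MIN(-9, 1) = -9
  G5 = MAX(-7, -7) = -7
  A4 = 7 * -7 = -49
  A3 = MAX(7, -49) = 7
  C7 = MIN(-7, 7) = -7
  G11 = MAX(-9, -7) = -7
  G10 = MIN(-7, 7) = -7
  A2 = MAX(-7, -7) = -7

Second demand — change propagation:
  A10: re-runs because G7 -8->2; new result 2.
  F9: re-runs because G7 -8->2; new result 7 (unchanged).
  G3: re-runs because A10 -7->2; new result -3.
  G4: re-examined; everything it read last time is the same (F9 unchanged, E6 unchanged) — cache 7 kept, no run.
  B1: re-examined; everything it read last time is the same (G4 unchanged, F8 unchanged) — cache 7 kept, no run.
  F1: re-examined; everything it read last time is the same (D6 unchanged, B1 unchanged) — cache -9 kept, no run.
  E5: re-examined; everything it read last time is the same (F1 unchanged, A9 unchanged) — cache -9 kept, no run.
  G5: re-runs because A10 -7->2; new result 2.
  A4: re-runs because G5 -7->2; new result 14.
  A3: re-runs because A4 -49->14; new result 14.
  C7: re-runs because G3 -7->-3; A3 7->14; new result -3.
  G11: re-runs because C7 -7->-3; new result -3.
  G10: re-runs because G11 -7->-3; new result -3.
  A2: re-runs because G10 -7->-3; C7 -7->-3; new result -3.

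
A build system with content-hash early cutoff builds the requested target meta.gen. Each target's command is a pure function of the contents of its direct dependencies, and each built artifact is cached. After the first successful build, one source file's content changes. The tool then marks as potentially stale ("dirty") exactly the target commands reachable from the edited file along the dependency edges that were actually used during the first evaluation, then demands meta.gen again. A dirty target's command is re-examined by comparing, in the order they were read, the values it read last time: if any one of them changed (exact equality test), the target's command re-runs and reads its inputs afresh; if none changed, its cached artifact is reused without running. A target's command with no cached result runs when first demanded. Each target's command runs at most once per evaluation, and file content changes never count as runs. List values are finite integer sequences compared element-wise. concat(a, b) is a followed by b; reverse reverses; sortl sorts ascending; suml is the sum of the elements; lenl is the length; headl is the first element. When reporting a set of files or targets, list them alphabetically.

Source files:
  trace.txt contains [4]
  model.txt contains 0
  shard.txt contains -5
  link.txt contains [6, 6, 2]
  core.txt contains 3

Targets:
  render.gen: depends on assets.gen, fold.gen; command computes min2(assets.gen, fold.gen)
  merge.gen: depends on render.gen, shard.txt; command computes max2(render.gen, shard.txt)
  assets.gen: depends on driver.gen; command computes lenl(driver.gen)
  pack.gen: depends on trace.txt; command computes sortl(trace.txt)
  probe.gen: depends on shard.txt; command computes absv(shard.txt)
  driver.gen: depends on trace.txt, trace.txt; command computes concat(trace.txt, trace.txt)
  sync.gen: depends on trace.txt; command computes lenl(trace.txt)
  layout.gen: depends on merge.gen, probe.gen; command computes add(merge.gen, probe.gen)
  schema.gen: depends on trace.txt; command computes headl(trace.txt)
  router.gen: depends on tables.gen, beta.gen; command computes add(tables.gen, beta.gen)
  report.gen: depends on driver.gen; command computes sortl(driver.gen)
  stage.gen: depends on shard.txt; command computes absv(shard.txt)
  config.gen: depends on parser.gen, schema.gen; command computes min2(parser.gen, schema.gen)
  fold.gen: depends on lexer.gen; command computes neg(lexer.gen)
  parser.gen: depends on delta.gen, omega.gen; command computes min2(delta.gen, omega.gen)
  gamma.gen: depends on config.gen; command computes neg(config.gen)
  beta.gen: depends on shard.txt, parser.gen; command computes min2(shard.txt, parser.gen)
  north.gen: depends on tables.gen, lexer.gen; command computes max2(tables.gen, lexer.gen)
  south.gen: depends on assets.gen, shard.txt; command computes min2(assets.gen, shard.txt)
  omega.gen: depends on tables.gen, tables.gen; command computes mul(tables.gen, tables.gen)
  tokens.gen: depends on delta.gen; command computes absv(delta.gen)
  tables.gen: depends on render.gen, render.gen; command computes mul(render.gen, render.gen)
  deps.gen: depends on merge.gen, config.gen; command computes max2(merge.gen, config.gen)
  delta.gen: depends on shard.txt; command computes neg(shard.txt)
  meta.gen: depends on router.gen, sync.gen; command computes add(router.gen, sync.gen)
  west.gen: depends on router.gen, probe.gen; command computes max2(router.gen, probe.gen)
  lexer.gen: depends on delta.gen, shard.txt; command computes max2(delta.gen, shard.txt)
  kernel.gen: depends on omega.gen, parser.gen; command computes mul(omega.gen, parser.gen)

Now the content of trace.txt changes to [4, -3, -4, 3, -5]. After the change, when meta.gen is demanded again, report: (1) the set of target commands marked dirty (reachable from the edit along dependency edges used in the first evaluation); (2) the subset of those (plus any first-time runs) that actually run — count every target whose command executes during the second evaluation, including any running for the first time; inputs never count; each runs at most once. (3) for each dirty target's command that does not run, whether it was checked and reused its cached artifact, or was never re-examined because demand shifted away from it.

Marked dirty: assets.gen, beta.gen, driver.gen, meta.gen, omega.gen, parser.gen, render.gen, router.gen, sync.gen, tables.gen.
Target commands that run: assets.gen, driver.gen, meta.gen, render.gen, sync.gen — 5 in total.
Checked but reused from cache: beta.gen, omega.gen, parser.gen, router.gen, tables.gen.
Key observation: the cutoff stops propagation at tables.gen — its inputs' values are unchanged, so it reuses its cache.

First evaluation (everything demanded from the output):
  delta.gen = neg(-5) = 5
  driver.gen = concat([4], [4]) = [4, 4]
  assets.gen = lenl([4, 4]) = 2
  lexer.gen = max2(5, -5) = 5
  fold.gen = neg(5) = -5
  render.gen = min2(2, -5) = -5
  sync.gen = lenl([4]) = 1
  tables.gen = mul(-5, -5) = 25
  omega.gen = mul(25, 25) = 625
  parser.gen = min2(5, 625) = 5
  beta.gen = min2(-5, 5) = -5
  router.gen = add(25, -5) = 20
  meta.gen = add(20, 1) = 21

Propagation after the edit:
  driver.gen: runs — trace.txt [4]->[4, -3, -4, 3, -5]; trace.txt [4]->[4, -3, -4, 3, -5]; result [4, -3, -4, 3, -5, 4, -3, -4, 3, -5].
  assets.gen: runs — driver.gen [4, 4]->[4, -3, -4, 3, -5, 4, -3, -4, 3, -5]; result 10.
  render.gen: runs — assets.gen 2->10; result -5 (same value as before).
  sync.gen: runs — trace.txt [4]->[4, -3, -4, 3, -5]; result 5.
  tables.gen: checked — values it read are unchanged (render.gen unchanged, render.gen unchanged); reused cached 25 without running.
  omega.gen: checked — values it read are unchanged (tables.gen unchanged, tables.gen unchanged); reused cached 625 without running.
  parser.gen: checked — values it read are unchanged (delta.gen unchanged, omega.gen unchanged); reused cached 5 without running.
  beta.gen: checked — values it read are unchanged (shard.txt unchanged, parser.gen unchanged); reused cached -5 without running.
  router.gen: checked — values it read are unchanged (tables.gen unchanged, beta.gen unchanged); reused cached 20 without running.
  meta.gen: runs — sync.gen 1->5; result 25.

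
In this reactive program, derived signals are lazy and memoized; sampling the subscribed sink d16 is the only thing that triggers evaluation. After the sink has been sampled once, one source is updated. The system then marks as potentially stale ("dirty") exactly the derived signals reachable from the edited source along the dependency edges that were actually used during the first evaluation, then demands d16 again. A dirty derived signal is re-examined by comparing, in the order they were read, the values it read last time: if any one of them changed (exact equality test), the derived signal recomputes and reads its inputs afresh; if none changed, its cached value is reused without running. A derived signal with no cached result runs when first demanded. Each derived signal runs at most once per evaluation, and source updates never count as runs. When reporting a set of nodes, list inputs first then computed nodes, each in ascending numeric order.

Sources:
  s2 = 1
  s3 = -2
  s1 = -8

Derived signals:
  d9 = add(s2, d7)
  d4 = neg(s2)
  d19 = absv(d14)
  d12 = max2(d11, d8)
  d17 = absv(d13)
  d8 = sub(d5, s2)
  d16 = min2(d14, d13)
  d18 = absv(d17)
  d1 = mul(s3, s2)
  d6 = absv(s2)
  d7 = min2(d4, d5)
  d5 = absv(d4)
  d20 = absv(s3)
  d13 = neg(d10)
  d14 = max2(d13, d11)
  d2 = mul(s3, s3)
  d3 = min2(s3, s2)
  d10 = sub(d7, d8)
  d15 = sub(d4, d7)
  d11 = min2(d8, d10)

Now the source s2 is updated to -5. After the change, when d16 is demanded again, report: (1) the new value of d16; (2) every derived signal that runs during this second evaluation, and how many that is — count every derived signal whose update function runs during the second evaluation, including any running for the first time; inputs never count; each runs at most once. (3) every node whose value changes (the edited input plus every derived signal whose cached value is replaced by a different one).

Demanding d16 again yields 5.
9 derived signals run: d4, d5, d7, d8, d10, d11, d13, d14, d16.
The nodes whose values change: s2, d4, d5, d7, d8, d10, d11, d13, d14, d16.

First demand of the output computes:
  d4 = neg(1) = -1
  d5 = absv(-1) = 1
  d7 = min2(-1, 1) = -1
  d8 = sub(1, 1) = 0
  d10 = sub(-1, 0) = -1
  d11 = min2(0, -1) = -1
  d13 = neg(-1) = 1
  d14 = max2(1, -1) = 1
  d16 = min2(1, 1) = 1

After the edit, cleaning proceeds:
  d4: a read changed (s2 1->-5) — executes, giving 5.
  d5: a read changed (d4 -1->5) — executes, giving 5.
  d7: a read changed (d4 -1->5; d5 1->5) — executes, giving 5.
  d8: a read changed (d5 1->5; s2 1->-5) — executes, giving 10.
  d10: a read changed (d7 -1->5; d8 0->10) — executes, giving -5.
  d11: a read changed (d8 0->10; d10 -1->-5) — executes, giving -5.
  d13: a read changed (d10 -1->-5) — executes, giving 5.
  d14: a read changed (d13 1->5; d11 -1->-5) — executes, giving 5.
  d16: a read changed (d14 1->5; d13 1->5) — executes, giving 5.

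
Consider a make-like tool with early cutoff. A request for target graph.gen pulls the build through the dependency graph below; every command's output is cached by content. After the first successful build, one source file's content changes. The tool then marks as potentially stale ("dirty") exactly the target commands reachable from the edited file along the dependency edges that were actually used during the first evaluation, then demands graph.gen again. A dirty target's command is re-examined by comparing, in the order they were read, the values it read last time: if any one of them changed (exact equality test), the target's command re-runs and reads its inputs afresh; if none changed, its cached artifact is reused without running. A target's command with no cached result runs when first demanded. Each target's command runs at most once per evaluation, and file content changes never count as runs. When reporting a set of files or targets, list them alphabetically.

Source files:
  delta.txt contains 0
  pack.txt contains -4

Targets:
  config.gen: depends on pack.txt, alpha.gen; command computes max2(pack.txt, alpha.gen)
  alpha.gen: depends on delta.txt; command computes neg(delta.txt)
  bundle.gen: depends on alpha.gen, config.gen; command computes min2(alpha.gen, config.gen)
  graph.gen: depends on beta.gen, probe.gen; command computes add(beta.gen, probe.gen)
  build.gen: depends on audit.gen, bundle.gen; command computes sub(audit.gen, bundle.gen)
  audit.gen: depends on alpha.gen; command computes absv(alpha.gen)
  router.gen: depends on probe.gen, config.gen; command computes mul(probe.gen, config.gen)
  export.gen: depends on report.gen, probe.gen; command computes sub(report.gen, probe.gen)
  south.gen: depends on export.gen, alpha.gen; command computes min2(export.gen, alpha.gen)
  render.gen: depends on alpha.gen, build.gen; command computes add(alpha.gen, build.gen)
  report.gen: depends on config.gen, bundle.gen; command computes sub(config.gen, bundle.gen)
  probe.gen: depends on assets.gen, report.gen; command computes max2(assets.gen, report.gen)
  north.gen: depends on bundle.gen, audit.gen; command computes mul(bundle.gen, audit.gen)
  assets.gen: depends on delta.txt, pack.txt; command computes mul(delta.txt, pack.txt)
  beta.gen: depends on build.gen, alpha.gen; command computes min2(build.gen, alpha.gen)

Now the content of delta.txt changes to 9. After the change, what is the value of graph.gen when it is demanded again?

First demand of the output computes:
  alpha.gen = neg(0) = 0
  assets.gen = mul(0, -4) = 0
  audit.gen = absv(0) = 0
  config.gen = max2(-4, 0) = 0
  bundle.gen = min2(0, 0) = 0
  build.gen = sub(0, 0) = 0
  beta.gen = min2(0, 0) = 0
  report.gen = sub(0, 0) = 0
  probe.gen = max2(0, 0) = 0
  graph.gen = add(0, 0) = 0

After the edit, cleaning proceeds:
  alpha.gen: a read changed (delta.txt 0->9) — executes, giving -9.
  assets.gen: a read changed (delta.txt 0->9) — executes, giving -36.
  audit.gen: a read changed (alpha.gen 0->-9) — executes, giving 9.
  config.gen: a read changed (alpha.gen 0->-9) — executes, giving -4.
  bundle.gen: a read changed (alpha.gen 0->-9; config.gen 0->-4) — executes, giving -9.
  build.gen: a read changed (audit.gen 0->9; bundle.gen 0->-9) — executes, giving 18.
  beta.gen: a read changed (build.gen 0->18; alpha.gen 0->-9) — executes, giving -9.
  report.gen: a read changed (config.gen 0->-4; bundle.gen 0->-9) — executes, giving 5.
  probe.gen: a read changed (assets.gen 0->-36; report.gen 0->5) — executes, giving 5.
  graph.gen: a read changed (beta.gen 0->-9; probe.gen 0->5) — executes, giving -4.

Demanding graph.gen again yields -4.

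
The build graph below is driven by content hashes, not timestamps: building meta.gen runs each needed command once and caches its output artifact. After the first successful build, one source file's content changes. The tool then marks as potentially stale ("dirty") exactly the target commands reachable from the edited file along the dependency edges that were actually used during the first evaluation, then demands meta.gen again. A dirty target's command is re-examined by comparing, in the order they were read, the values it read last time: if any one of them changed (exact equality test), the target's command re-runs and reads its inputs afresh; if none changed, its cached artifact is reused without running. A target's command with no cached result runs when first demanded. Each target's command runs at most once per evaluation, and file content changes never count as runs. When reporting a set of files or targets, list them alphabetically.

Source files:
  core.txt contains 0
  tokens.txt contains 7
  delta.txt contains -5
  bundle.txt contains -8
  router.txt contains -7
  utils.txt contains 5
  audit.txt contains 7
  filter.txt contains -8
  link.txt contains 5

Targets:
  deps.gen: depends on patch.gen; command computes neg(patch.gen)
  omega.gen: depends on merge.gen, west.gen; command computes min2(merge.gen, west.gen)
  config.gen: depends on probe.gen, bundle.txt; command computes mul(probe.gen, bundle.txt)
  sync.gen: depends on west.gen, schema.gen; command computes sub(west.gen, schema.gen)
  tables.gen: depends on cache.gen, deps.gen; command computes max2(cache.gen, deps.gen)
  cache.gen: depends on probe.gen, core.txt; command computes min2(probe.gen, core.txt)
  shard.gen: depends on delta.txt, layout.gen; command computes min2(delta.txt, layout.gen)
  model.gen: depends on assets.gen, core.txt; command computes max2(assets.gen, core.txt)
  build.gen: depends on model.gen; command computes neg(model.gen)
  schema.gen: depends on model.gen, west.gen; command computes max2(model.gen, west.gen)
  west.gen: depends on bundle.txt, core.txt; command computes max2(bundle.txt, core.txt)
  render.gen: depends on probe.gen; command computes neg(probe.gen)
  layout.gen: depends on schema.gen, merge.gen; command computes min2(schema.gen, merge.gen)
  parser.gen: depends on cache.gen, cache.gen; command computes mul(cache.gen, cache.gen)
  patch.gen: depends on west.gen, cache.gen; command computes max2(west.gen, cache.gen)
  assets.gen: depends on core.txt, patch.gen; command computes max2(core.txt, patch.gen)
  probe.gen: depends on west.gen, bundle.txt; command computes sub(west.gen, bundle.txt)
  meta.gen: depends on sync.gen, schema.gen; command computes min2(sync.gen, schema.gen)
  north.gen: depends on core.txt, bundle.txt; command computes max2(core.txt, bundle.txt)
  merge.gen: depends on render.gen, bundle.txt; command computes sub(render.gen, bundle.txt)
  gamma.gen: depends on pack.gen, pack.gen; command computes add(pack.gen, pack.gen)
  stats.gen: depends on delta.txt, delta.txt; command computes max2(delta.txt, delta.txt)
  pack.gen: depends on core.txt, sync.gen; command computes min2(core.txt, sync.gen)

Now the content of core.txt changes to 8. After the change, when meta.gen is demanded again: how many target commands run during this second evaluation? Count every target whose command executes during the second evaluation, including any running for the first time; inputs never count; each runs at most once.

Run set: assets.gen, cache.gen, meta.gen, model.gen, patch.gen, probe.gen, schema.gen, sync.gen, west.gen (9 run).

Initial pass — values computed on the first demand:
  west.gen = max2(-8, 0) = 0
  probe.gen = sub(0, -8) = 8
  cache.gen = min2(8, 0) = 0
  patch.gen = max2(0, 0) = 0
  assets.gen = max2(0, 0) = 0
  model.gen = max2(0, 0) = 0
  schema.gen = max2(0, 0) = 0
  sync.gen = sub(0, 0) = 0
  meta.gen = min2(0, 0) = 0

Second demand — change propagation:
  west.gen: re-runs because core.txt 0->8; new result 8.
  probe.gen: re-runs because west.gen 0->8; new result 16.
  cache.gen: re-runs because probe.gen 8->16; core.txt 0->8; new result 8.
  patch.gen: re-runs because west.gen 0->8; cache.gen 0->8; new result 8.
  assets.gen: re-runs because core.txt 0->8; patch.gen 0->8; new result 8.
  model.gen: re-runs because assets.gen 0->8; core.txt 0->8; new result 8.
  schema.gen: re-runs because model.gen 0->8; west.gen 0->8; new result 8.
  sync.gen: re-runs because west.gen 0->8; schema.gen 0->8; new result 0 (unchanged).
  meta.gen: re-runs because schema.gen 0->8; new result 0 (unchanged).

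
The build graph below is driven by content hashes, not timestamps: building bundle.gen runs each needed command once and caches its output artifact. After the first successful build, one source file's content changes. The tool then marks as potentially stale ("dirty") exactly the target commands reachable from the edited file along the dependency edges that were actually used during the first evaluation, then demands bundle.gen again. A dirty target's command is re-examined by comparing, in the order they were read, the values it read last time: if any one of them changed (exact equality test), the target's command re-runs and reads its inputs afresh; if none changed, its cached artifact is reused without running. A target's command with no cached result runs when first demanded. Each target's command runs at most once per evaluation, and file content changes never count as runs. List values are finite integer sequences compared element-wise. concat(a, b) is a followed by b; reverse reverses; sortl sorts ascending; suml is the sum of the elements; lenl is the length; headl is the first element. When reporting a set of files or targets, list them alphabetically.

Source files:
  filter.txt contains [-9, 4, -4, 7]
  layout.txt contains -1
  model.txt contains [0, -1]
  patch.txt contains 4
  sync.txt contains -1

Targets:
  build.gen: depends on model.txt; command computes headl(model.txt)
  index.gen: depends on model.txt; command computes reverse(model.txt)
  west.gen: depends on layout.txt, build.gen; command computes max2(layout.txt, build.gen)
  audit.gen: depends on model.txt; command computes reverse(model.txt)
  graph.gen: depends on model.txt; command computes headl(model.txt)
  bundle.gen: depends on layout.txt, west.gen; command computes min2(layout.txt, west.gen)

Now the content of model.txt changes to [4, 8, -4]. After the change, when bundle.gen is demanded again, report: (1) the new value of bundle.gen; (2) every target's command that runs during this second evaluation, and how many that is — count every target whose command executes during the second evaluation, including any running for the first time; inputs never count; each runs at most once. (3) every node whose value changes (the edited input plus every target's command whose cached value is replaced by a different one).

Initial pass — values computed on the first demand:
  build.gen = headl([0, -1]) = 0
  west.gen = max2(-1, 0) = 0
  bundle.gen = min2(-1, 0) = -1

Second demand — change propagation:
  build.gen: re-runs because model.txt [0, -1]->[4, 8, -4]; new result 4.
  west.gen: re-runs because build.gen 0->4; new result 4.
  bundle.gen: re-runs because west.gen 0->4; new result -1 (unchanged).

bundle.gen now evaluates to -1.
Run set: build.gen, bundle.gen, west.gen (3 run).
Changed values: build.gen, model.txt, west.gen.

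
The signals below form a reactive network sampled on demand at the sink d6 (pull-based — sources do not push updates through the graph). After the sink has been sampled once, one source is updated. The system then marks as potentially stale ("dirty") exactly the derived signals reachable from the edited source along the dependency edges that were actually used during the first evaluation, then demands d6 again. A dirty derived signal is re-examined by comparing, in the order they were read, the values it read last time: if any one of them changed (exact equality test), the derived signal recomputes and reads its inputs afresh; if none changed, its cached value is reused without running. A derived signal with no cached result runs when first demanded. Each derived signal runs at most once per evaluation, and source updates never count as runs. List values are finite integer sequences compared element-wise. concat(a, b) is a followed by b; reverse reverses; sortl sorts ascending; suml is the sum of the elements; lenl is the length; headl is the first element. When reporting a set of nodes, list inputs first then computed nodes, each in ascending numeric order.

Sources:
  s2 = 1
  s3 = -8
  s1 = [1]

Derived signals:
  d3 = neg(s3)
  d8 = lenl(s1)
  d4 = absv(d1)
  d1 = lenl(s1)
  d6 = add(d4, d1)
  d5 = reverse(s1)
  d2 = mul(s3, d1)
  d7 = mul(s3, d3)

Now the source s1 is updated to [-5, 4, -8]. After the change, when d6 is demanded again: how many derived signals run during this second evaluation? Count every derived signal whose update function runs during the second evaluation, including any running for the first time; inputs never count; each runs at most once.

Run set: d1, d4, d6 (3 run).

Initial pass — values computed on the first demand:
  d1 = lenl([1]) = 1
  d4 = absv(1) = 1
  d6 = add(1, 1) = 2

Second demand — change propagation:
  d1: re-runs because s1 [1]->[-5, 4, -8]; new result 3.
  d4: re-runs because d1 1->3; new result 3.
  d6: re-runs because d4 1->3; d1 1->3; new result 6.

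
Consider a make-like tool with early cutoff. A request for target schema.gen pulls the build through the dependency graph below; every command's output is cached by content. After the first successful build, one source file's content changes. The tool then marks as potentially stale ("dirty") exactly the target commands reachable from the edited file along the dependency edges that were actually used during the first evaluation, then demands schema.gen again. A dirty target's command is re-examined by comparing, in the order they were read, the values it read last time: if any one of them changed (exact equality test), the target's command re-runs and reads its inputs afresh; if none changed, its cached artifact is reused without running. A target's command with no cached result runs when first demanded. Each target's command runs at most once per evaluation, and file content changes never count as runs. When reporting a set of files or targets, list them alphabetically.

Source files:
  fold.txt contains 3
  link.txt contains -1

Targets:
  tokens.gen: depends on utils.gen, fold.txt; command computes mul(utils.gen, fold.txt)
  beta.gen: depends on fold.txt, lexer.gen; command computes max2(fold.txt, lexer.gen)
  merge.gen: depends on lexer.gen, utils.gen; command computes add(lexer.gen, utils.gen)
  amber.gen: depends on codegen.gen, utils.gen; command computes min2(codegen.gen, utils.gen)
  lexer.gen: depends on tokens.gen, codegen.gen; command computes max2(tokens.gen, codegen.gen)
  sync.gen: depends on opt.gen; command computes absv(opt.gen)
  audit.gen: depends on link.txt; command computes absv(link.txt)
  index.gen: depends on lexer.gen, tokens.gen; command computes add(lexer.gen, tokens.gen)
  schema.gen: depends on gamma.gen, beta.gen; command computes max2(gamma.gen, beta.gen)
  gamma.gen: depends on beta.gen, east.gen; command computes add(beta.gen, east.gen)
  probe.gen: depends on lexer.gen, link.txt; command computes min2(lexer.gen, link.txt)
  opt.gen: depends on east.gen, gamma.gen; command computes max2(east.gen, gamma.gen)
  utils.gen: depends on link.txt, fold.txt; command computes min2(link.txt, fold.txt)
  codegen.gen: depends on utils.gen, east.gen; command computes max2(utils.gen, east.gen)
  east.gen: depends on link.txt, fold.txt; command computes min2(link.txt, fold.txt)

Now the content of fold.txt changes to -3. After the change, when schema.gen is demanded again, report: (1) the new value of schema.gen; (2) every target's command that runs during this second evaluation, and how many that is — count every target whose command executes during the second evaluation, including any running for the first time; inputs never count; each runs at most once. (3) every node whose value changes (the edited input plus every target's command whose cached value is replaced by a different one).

First demand of the output computes:
  east.gen = min2(-1, 3) = -1
  utils.gen = min2(-1, 3) = -1
  codegen.gen = max2(-1, -1) = -1
  tokens.gen = mul(-1, 3) = -3
  lexer.gen = max2(-3, -1) = -1
  beta.gen = max2(3, -1) = 3
  gamma.gen = add(3, -1) = 2
  schema.gen = max2(2, 3) = 3

After the edit, cleaning proceeds:
  east.gen: a read changed (fold.txt 3->-3) — executes, giving -3.
  utils.gen: a read changed (fold.txt 3->-3) — executes, giving -3.
  codegen.gen: a read changed (utils.gen -1->-3; east.gen -1->-3) — executes, giving -3.
  tokens.gen: a read changed (utils.gen -1->-3; fold.txt 3->-3) — executes, giving 9.
  lexer.gen: a read changed (tokens.gen -3->9; codegen.gen -1->-3) — executes, giving 9.
  beta.gen: a read changed (fold.txt 3->-3; lexer.gen -1->9) — executes, giving 9.
  gamma.gen: a read changed (beta.gen 3->9; east.gen -1->-3) — executes, giving 6.
  schema.gen: a read changed (gamma.gen 2->6; beta.gen 3->9) — executes, giving 9.

Demanding schema.gen again yields 9.
8 target commands run: beta.gen, codegen.gen, east.gen, gamma.gen, lexer.gen, schema.gen, tokens.gen, utils.gen.
The nodes whose values change: beta.gen, codegen.gen, east.gen, fold.txt, gamma.gen, lexer.gen, schema.gen, tokens.gen, utils.gen.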